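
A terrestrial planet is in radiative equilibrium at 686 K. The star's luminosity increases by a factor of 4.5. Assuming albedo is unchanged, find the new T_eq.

T_eq ∝ L^(1/4) · d^(−1/2).
T′ = 686 × 4.5^(1/4) = 999 K.

T_eq ≈ 999 K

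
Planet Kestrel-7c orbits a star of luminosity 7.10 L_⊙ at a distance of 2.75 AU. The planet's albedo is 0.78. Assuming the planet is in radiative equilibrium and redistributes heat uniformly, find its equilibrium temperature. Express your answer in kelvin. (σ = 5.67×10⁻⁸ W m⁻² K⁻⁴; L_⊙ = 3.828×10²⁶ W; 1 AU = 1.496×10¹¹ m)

T_eq ≈ 188 K

d = 2.75 AU = 4.11×10¹¹ m.
L = 7.10 × 3.828×10²⁶ = 2.72×10²⁷ W.
Flux: S = L/(4πd²) = 2.72×10²⁷/(4π×(4.11×10¹¹)²) = 1280 W m⁻².
Energy balance: absorbed = emitted ⇒ πR²·S(1−A) = 4πR²·σT_eq⁴, so T_eq⁴ = S(1−A)/(4σ).
T_eq = [1280 × 0.22 / (4 × 5.67×10⁻⁸)]^(1/4) = (1.24×10⁹)^(1/4) = 188 K.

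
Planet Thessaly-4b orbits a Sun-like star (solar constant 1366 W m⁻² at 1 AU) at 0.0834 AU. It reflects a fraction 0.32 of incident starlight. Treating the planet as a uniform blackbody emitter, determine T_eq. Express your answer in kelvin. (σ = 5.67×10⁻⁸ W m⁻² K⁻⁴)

Flux at 0.0834 AU: S = 1366/0.0834² = 1.96×10⁵ W m⁻².
Energy balance: absorbed = emitted ⇒ πR²·S(1−A) = 4πR²·σT_eq⁴, so T_eq⁴ = S(1−A)/(4σ).
T_eq = [1.96×10⁵ × 0.68 / (4 × 5.67×10⁻⁸)]^(1/4) = (5.89×10¹¹)^(1/4) = 876 K.

T_eq ≈ 876 K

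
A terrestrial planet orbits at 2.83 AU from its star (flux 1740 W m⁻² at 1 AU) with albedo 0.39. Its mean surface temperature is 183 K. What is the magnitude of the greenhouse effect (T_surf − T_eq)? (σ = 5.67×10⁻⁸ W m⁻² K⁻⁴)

S = 1740/2.83² = 217.3 W m⁻².
T_eq = [S(1−A)/(4σ)]^(1/4) = [217.3×0.61/(4×5.67×10⁻⁸)]^(1/4) = 155.5 K.
ΔT = T_surf − T_eq = 183 − 155.5.

ΔT ≈ 27.5 K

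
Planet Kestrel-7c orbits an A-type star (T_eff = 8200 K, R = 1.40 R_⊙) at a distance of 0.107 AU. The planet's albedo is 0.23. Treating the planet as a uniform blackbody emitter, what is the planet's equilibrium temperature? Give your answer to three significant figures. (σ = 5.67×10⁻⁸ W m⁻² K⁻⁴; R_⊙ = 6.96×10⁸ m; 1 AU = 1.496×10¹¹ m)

R_⋆ = 1.40 × 6.96×10⁸ = 9.74×10⁸ m.
d = 0.107 AU = 1.60×10¹⁰ m.
L = 4πR_⋆²σT_⋆⁴ = 4π(9.74×10⁸)² × 5.67×10⁻⁸ × (8200)⁴ = 3.06×10²⁷ W.
S = L/(4πd²) = 9.50×10⁵ W m⁻².
Energy balance: absorbed = emitted ⇒ πR²·S(1−A) = 4πR²·σT_eq⁴, so T_eq⁴ = S(1−A)/(4σ).
T_eq = [9.50×10⁵ × 0.77 / (4 × 5.67×10⁻⁸)]^(1/4) = (3.23×10¹²)^(1/4) = 1340 K.

T_eq ≈ 1340 K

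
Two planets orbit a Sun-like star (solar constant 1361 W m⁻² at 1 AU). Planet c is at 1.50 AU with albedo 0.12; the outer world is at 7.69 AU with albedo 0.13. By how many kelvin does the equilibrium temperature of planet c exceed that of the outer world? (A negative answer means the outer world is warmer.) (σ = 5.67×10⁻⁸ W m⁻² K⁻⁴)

T_eq = [S₀(1−A)/(4σd²)]^(1/4), so T ∝ (1−A)^(1/4) / √d.
T₁ = [1361×0.88/(4×5.67×10⁻⁸×1.50²)]^(1/4) = 220.10 K.
T₂ = [1361×0.87/(4×5.67×10⁻⁸×7.69²)]^(1/4) = 96.93 K.

ΔT ≈ 123.2 K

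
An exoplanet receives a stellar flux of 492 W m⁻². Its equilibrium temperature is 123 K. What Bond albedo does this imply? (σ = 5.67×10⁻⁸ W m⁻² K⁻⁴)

A ≈ 0.89

From T_eq⁴ = S(1−A)/(4σ): 1−A = 4σT_eq⁴/S.
1−A = 4 × 5.67×10⁻⁸ × (123)⁴ / 492 = 0.106.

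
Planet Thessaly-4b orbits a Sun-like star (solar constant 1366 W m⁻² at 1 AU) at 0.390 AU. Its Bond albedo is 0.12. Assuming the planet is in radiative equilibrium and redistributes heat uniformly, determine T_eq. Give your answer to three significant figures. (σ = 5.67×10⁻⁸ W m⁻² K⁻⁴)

T_eq ≈ 432 K

Flux at 0.390 AU: S = 1366/0.390² = 8980 W m⁻².
Energy balance: absorbed = emitted ⇒ πR²·S(1−A) = 4πR²·σT_eq⁴, so T_eq⁴ = S(1−A)/(4σ).
T_eq = [8980 × 0.88 / (4 × 5.67×10⁻⁸)]^(1/4) = (3.48×10¹⁰)^(1/4) = 432 K.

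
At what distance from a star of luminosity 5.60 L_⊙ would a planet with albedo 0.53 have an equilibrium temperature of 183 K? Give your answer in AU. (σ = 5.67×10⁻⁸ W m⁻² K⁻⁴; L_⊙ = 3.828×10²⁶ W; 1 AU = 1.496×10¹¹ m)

L = 5.60 × 3.828×10²⁶ = 2.14×10²⁷ W.
From T_eq⁴ = L(1−A)/(16πσd²): d = √[L(1−A)/(16πσT_eq⁴)].
d = √[2.14×10²⁷ × 0.47 / (16π × 5.67×10⁻⁸ × (183)⁴)] = 5.61×10¹¹ m = 3.75 AU.

d ≈ 3.75 AU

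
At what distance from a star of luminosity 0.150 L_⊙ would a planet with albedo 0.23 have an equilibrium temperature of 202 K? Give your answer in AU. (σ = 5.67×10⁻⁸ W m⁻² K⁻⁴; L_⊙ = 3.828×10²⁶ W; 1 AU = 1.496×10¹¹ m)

L = 0.150 × 3.828×10²⁶ = 5.74×10²⁵ W.
From T_eq⁴ = L(1−A)/(16πσd²): d = √[L(1−A)/(16πσT_eq⁴)].
d = √[5.74×10²⁵ × 0.77 / (16π × 5.67×10⁻⁸ × (202)⁴)] = 9.65×10¹⁰ m = 0.645 AU.

d ≈ 0.645 AU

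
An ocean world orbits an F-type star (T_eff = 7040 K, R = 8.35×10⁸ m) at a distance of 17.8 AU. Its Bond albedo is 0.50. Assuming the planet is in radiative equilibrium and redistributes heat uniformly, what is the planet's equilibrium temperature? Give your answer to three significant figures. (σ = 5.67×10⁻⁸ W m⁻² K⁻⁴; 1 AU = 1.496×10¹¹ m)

d = 17.8 AU = 2.66×10¹² m.
L = 4πR_⋆²σT_⋆⁴ = 4π(8.35×10⁸)² × 5.67×10⁻⁸ × (7040)⁴ = 1.22×10²⁷ W.
S = L/(4πd²) = 13.7 W m⁻².
Energy balance: absorbed = emitted ⇒ πR²·S(1−A) = 4πR²·σT_eq⁴, so T_eq⁴ = S(1−A)/(4σ).
T_eq = [13.7 × 0.50 / (4 × 5.67×10⁻⁸)]^(1/4) = (3.02×10⁷)^(1/4) = 74.1 K.

T_eq ≈ 74.1 K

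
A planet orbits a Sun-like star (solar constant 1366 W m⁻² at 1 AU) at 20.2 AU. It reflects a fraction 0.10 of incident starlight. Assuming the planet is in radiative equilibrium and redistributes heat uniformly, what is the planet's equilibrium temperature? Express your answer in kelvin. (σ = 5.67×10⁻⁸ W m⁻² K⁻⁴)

Flux at 20.2 AU: S = 1366/20.2² = 3.35 W m⁻².
Energy balance: absorbed = emitted ⇒ πR²·S(1−A) = 4πR²·σT_eq⁴, so T_eq⁴ = S(1−A)/(4σ).
T_eq = [3.35 × 0.90 / (4 × 5.67×10⁻⁸)]^(1/4) = (1.33×10⁷)^(1/4) = 60.4 K.

T_eq ≈ 60.4 K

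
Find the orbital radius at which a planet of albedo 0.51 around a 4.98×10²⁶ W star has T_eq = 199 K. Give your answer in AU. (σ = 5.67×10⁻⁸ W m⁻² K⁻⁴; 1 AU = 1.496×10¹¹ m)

From T_eq⁴ = L(1−A)/(16πσd²): d = √[L(1−A)/(16πσT_eq⁴)].
d = √[4.98×10²⁶ × 0.49 / (16π × 5.67×10⁻⁸ × (199)⁴)] = 2.34×10¹¹ m = 1.56 AU.

d ≈ 1.56 AU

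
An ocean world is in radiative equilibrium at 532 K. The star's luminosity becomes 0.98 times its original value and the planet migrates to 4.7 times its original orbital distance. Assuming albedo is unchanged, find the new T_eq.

T_eq ≈ 244 K

T_eq ∝ L^(1/4) · d^(−1/2).
T′ = 532 × 0.98^(1/4) / 4.7^(1/2) = 244 K.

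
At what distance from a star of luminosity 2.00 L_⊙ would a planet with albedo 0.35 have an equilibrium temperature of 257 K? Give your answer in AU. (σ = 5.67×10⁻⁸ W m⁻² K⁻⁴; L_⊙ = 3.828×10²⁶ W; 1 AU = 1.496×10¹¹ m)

d ≈ 1.34 AU

L = 2.00 × 3.828×10²⁶ = 7.66×10²⁶ W.
From T_eq⁴ = L(1−A)/(16πσd²): d = √[L(1−A)/(16πσT_eq⁴)].
d = √[7.66×10²⁶ × 0.65 / (16π × 5.67×10⁻⁸ × (257)⁴)] = 2.00×10¹¹ m = 1.34 AU.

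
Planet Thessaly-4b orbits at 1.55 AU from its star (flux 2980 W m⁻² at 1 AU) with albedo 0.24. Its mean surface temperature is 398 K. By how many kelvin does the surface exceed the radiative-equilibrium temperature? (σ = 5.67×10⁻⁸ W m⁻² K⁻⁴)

ΔT ≈ 144.1 K

S = 2980/1.55² = 1240 W m⁻².
T_eq = [S(1−A)/(4σ)]^(1/4) = [1240×0.76/(4×5.67×10⁻⁸)]^(1/4) = 253.9 K.
ΔT = T_surf − T_eq = 398 − 253.9.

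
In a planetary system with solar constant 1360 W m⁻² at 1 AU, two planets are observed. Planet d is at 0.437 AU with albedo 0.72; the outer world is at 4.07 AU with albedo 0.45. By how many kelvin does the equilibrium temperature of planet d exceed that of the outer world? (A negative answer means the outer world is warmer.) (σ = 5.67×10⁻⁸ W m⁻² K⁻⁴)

ΔT ≈ 187.4 K

T_eq = [S₀(1−A)/(4σd²)]^(1/4), so T ∝ (1−A)^(1/4) / √d.
T₁ = [1360×0.28/(4×5.67×10⁻⁸×0.437²)]^(1/4) = 306.21 K.
T₂ = [1360×0.55/(4×5.67×10⁻⁸×4.07²)]^(1/4) = 118.79 K.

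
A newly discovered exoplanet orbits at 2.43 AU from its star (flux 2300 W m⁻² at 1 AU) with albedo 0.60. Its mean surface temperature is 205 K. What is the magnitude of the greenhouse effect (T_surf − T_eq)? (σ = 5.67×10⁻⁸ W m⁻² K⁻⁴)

S = 2300/2.43² = 389.5 W m⁻².
T_eq = [S(1−A)/(4σ)]^(1/4) = [389.5×0.40/(4×5.67×10⁻⁸)]^(1/4) = 161.9 K.
ΔT = T_surf − T_eq = 205 − 161.9.

ΔT ≈ 43.1 K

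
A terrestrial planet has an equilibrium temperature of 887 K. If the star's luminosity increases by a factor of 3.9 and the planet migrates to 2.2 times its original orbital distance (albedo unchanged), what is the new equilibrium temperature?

T_eq ∝ L^(1/4) · d^(−1/2).
T′ = 887 × 3.9^(1/4) / 2.2^(1/2) = 840 K.

T_eq ≈ 840 K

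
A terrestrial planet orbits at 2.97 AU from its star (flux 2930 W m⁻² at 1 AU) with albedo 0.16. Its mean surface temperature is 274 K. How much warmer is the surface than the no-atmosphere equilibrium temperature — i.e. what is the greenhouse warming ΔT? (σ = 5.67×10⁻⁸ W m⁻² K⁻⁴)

ΔT ≈ 86.7 K

S = 2930/2.97² = 332.2 W m⁻².
T_eq = [S(1−A)/(4σ)]^(1/4) = [332.2×0.84/(4×5.67×10⁻⁸)]^(1/4) = 187.3 K.
ΔT = T_surf − T_eq = 274 − 187.3.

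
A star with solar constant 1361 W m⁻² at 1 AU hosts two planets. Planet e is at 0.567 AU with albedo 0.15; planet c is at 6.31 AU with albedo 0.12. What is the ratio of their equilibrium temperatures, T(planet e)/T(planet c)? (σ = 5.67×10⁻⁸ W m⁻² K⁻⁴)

T₁/T₂ ≈ 3.307

T_eq = [S₀(1−A)/(4σd²)]^(1/4), so T ∝ (1−A)^(1/4) / √d.
T₁ = [1361×0.85/(4×5.67×10⁻⁸×0.567²)]^(1/4) = 354.91 K.
T₂ = [1361×0.88/(4×5.67×10⁻⁸×6.31²)]^(1/4) = 107.31 K.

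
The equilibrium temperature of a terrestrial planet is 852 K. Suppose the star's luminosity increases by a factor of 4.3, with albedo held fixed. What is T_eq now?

T_eq ∝ L^(1/4) · d^(−1/2).
T′ = 852 × 4.3^(1/4) = 1230 K.

T_eq ≈ 1230 K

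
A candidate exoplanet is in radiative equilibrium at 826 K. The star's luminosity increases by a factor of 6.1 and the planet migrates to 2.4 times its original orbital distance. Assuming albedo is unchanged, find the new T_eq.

T_eq ≈ 838 K

T_eq ∝ L^(1/4) · d^(−1/2).
T′ = 826 × 6.1^(1/4) / 2.4^(1/2) = 838 K.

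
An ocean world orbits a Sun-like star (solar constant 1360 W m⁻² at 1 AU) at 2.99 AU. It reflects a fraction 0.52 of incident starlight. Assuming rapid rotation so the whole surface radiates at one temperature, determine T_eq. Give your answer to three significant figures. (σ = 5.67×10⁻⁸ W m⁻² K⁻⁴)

Flux at 2.99 AU: S = 1360/2.99² = 152 W m⁻².
Energy balance: absorbed = emitted ⇒ πR²·S(1−A) = 4πR²·σT_eq⁴, so T_eq⁴ = S(1−A)/(4σ).
T_eq = [152 × 0.48 / (4 × 5.67×10⁻⁸)]^(1/4) = (3.22×10⁸)^(1/4) = 134 K.

T_eq ≈ 134 K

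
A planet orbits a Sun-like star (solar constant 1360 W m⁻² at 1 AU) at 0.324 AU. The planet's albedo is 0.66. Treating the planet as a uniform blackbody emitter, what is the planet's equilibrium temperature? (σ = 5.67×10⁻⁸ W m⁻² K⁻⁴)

T_eq ≈ 373 K

Flux at 0.324 AU: S = 1360/0.324² = 1.30×10⁴ W m⁻².
Energy balance: absorbed = emitted ⇒ πR²·S(1−A) = 4πR²·σT_eq⁴, so T_eq⁴ = S(1−A)/(4σ).
T_eq = [1.30×10⁴ × 0.34 / (4 × 5.67×10⁻⁸)]^(1/4) = (1.94×10¹⁰)^(1/4) = 373 K.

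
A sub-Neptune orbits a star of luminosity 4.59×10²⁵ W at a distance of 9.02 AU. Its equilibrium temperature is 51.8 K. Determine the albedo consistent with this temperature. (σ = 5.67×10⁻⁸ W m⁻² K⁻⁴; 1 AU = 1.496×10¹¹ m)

A ≈ 0.19

d = 9.02 AU = 1.35×10¹² m.
Flux: S = L/(4πd²) = 4.59×10²⁵/(4π×(1.35×10¹²)²) = 2.01 W m⁻².
From T_eq⁴ = S(1−A)/(4σ): 1−A = 4σT_eq⁴/S.
1−A = 4 × 5.67×10⁻⁸ × (51.8)⁴ / 2.01 = 0.814.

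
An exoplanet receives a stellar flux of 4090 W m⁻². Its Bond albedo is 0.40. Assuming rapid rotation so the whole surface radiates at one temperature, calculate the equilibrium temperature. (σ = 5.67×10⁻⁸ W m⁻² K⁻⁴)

Energy balance: absorbed = emitted ⇒ πR²·S(1−A) = 4πR²·σT_eq⁴, so T_eq⁴ = S(1−A)/(4σ).
T_eq = [4090 × 0.60 / (4 × 5.67×10⁻⁸)]^(1/4) = (1.08×10¹⁰)^(1/4) = 323 K.

T_eq ≈ 323 K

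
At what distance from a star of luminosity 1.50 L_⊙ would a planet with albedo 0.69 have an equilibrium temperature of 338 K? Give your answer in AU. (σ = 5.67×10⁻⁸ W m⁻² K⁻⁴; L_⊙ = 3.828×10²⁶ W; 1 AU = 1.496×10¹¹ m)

L = 1.50 × 3.828×10²⁶ = 5.74×10²⁶ W.
From T_eq⁴ = L(1−A)/(16πσd²): d = √[L(1−A)/(16πσT_eq⁴)].
d = √[5.74×10²⁶ × 0.31 / (16π × 5.67×10⁻⁸ × (338)⁴)] = 6.92×10¹⁰ m = 0.462 AU.

d ≈ 0.462 AU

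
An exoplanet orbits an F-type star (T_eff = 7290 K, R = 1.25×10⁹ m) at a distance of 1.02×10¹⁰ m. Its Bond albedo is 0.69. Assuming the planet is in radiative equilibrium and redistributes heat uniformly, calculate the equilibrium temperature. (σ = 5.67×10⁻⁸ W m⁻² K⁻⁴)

T_eq ≈ 1350 K

L = 4πR_⋆²σT_⋆⁴ = 4π(1.25×10⁹)² × 5.67×10⁻⁸ × (7290)⁴ = 3.14×10²⁷ W.
S = L/(4πd²) = 2.40×10⁶ W m⁻².
Energy balance: absorbed = emitted ⇒ πR²·S(1−A) = 4πR²·σT_eq⁴, so T_eq⁴ = S(1−A)/(4σ).
T_eq = [2.40×10⁶ × 0.31 / (4 × 5.67×10⁻⁸)]^(1/4) = (3.29×10¹²)^(1/4) = 1350 K.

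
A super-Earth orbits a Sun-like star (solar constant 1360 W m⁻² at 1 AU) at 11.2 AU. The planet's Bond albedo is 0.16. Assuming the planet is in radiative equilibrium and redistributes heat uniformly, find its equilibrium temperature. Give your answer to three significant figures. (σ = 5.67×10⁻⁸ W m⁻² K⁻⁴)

T_eq ≈ 79.6 K

Flux at 11.2 AU: S = 1360/11.2² = 10.8 W m⁻².
Energy balance: absorbed = emitted ⇒ πR²·S(1−A) = 4πR²·σT_eq⁴, so T_eq⁴ = S(1−A)/(4σ).
T_eq = [10.8 × 0.84 / (4 × 5.67×10⁻⁸)]^(1/4) = (4.02×10⁷)^(1/4) = 79.6 K.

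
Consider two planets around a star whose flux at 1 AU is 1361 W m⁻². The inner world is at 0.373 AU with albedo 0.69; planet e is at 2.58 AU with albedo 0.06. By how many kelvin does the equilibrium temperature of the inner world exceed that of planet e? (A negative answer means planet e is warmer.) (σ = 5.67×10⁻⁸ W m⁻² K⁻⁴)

T_eq = [S₀(1−A)/(4σd²)]^(1/4), so T ∝ (1−A)^(1/4) / √d.
T₁ = [1361×0.31/(4×5.67×10⁻⁸×0.373²)]^(1/4) = 340.05 K.
T₂ = [1361×0.94/(4×5.67×10⁻⁸×2.58²)]^(1/4) = 170.62 K.

ΔT ≈ 169.4 K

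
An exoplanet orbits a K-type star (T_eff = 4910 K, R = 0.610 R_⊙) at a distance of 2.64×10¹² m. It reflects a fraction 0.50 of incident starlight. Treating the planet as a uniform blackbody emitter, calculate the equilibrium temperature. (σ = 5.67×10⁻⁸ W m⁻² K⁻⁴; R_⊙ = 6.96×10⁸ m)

R_⋆ = 0.610 × 6.96×10⁸ = 4.25×10⁸ m.
L = 4πR_⋆²σT_⋆⁴ = 4π(4.25×10⁸)² × 5.67×10⁻⁸ × (4910)⁴ = 7.46×10²⁵ W.
S = L/(4πd²) = 0.852 W m⁻².
Energy balance: absorbed = emitted ⇒ πR²·S(1−A) = 4πR²·σT_eq⁴, so T_eq⁴ = S(1−A)/(4σ).
T_eq = [0.852 × 0.50 / (4 × 5.67×10⁻⁸)]^(1/4) = (1.88×10⁶)^(1/4) = 37.0 K.

T_eq ≈ 37.0 K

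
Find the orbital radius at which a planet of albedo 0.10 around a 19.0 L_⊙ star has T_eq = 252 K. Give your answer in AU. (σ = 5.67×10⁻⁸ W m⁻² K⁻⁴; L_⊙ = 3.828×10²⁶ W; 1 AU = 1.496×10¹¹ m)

L = 19.0 × 3.828×10²⁶ = 7.27×10²⁷ W.
From T_eq⁴ = L(1−A)/(16πσd²): d = √[L(1−A)/(16πσT_eq⁴)].
d = √[7.27×10²⁷ × 0.90 / (16π × 5.67×10⁻⁸ × (252)⁴)] = 7.55×10¹¹ m = 5.04 AU.

d ≈ 5.04 AU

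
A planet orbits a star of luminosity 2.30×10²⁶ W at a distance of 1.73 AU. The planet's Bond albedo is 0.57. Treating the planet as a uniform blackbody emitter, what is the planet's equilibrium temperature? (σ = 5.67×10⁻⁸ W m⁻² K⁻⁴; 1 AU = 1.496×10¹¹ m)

d = 1.73 AU = 2.59×10¹¹ m.
Flux: S = L/(4πd²) = 2.30×10²⁶/(4π×(2.59×10¹¹)²) = 273 W m⁻².
Energy balance: absorbed = emitted ⇒ πR²·S(1−A) = 4πR²·σT_eq⁴, so T_eq⁴ = S(1−A)/(4σ).
T_eq = [273 × 0.43 / (4 × 5.67×10⁻⁸)]^(1/4) = (5.18×10⁸)^(1/4) = 151 K.

T_eq ≈ 151 K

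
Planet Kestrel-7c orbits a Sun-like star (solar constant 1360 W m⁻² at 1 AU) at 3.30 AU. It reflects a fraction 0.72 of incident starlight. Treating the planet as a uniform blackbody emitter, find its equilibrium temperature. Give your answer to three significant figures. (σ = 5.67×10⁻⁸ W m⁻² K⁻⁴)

Flux at 3.30 AU: S = 1360/3.30² = 125 W m⁻².
Energy balance: absorbed = emitted ⇒ πR²·S(1−A) = 4πR²·σT_eq⁴, so T_eq⁴ = S(1−A)/(4σ).
T_eq = [125 × 0.28 / (4 × 5.67×10⁻⁸)]^(1/4) = (1.54×10⁸)^(1/4) = 111 K.

T_eq ≈ 111 K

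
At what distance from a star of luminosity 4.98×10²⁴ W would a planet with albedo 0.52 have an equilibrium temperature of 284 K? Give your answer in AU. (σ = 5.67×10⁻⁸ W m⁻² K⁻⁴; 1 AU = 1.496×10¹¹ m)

From T_eq⁴ = L(1−A)/(16πσd²): d = √[L(1−A)/(16πσT_eq⁴)].
d = √[4.98×10²⁴ × 0.48 / (16π × 5.67×10⁻⁸ × (284)⁴)] = 1.14×10¹⁰ m = 0.0759 AU.

d ≈ 0.0759 AU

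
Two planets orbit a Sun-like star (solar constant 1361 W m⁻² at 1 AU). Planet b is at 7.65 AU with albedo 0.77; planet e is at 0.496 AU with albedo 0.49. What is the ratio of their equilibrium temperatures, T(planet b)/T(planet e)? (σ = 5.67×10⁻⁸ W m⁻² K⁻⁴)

T_eq = [S₀(1−A)/(4σd²)]^(1/4), so T ∝ (1−A)^(1/4) / √d.
T₁ = [1361×0.23/(4×5.67×10⁻⁸×7.65²)]^(1/4) = 69.69 K.
T₂ = [1361×0.51/(4×5.67×10⁻⁸×0.496²)]^(1/4) = 333.97 K.

T₁/T₂ ≈ 0.209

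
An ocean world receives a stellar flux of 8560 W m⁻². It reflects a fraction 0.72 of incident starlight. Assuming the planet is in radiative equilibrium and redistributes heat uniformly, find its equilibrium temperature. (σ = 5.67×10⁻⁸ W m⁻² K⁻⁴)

T_eq ≈ 321 K

Energy balance: absorbed = emitted ⇒ πR²·S(1−A) = 4πR²·σT_eq⁴, so T_eq⁴ = S(1−A)/(4σ).
T_eq = [8560 × 0.28 / (4 × 5.67×10⁻⁸)]^(1/4) = (1.06×10¹⁰)^(1/4) = 321 K.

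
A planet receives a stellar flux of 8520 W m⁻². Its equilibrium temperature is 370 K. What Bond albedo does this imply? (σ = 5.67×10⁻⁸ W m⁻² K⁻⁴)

From T_eq⁴ = S(1−A)/(4σ): 1−A = 4σT_eq⁴/S.
1−A = 4 × 5.67×10⁻⁸ × (370)⁴ / 8520 = 0.499.

A ≈ 0.50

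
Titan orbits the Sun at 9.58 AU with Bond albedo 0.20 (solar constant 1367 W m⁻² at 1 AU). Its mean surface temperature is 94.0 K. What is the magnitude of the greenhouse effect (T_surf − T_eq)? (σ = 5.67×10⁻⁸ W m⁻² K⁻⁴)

ΔT ≈ 8.9 K

S = 1367/9.58² = 14.89 W m⁻².
T_eq = [S(1−A)/(4σ)]^(1/4) = [14.89×0.80/(4×5.67×10⁻⁸)]^(1/4) = 85.1 K.
ΔT = T_surf − T_eq = 94 − 85.1.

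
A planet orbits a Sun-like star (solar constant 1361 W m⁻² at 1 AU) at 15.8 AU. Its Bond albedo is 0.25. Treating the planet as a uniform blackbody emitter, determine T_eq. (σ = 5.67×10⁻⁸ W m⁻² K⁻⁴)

T_eq ≈ 65.2 K

Flux at 15.8 AU: S = 1361/15.8² = 5.45 W m⁻².
Energy balance: absorbed = emitted ⇒ πR²·S(1−A) = 4πR²·σT_eq⁴, so T_eq⁴ = S(1−A)/(4σ).
T_eq = [5.45 × 0.75 / (4 × 5.67×10⁻⁸)]^(1/4) = (1.80×10⁷)^(1/4) = 65.2 K.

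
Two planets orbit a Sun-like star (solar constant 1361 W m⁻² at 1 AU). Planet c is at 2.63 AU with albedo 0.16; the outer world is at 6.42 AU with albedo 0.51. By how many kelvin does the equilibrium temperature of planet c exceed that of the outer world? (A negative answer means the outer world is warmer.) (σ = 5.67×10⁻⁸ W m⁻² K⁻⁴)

ΔT ≈ 72.4 K

T_eq = [S₀(1−A)/(4σd²)]^(1/4), so T ∝ (1−A)^(1/4) / √d.
T₁ = [1361×0.84/(4×5.67×10⁻⁸×2.63²)]^(1/4) = 164.30 K.
T₂ = [1361×0.49/(4×5.67×10⁻⁸×6.42²)]^(1/4) = 91.90 K.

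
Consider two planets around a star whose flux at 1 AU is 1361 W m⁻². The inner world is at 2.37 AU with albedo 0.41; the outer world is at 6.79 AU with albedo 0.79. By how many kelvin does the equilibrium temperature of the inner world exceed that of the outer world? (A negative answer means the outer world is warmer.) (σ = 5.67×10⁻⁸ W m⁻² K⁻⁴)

ΔT ≈ 86.1 K

T_eq = [S₀(1−A)/(4σd²)]^(1/4), so T ∝ (1−A)^(1/4) / √d.
T₁ = [1361×0.59/(4×5.67×10⁻⁸×2.37²)]^(1/4) = 158.45 K.
T₂ = [1361×0.21/(4×5.67×10⁻⁸×6.79²)]^(1/4) = 72.31 K.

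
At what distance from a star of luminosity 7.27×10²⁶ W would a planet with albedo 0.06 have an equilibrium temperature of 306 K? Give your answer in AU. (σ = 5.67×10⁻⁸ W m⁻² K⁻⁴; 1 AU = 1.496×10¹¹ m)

From T_eq⁴ = L(1−A)/(16πσd²): d = √[L(1−A)/(16πσT_eq⁴)].
d = √[7.27×10²⁶ × 0.94 / (16π × 5.67×10⁻⁸ × (306)⁴)] = 1.65×10¹¹ m = 1.11 AU.

d ≈ 1.11 AU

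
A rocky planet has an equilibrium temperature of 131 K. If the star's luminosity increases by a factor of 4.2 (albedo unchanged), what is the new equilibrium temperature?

T_eq ≈ 188 K

T_eq ∝ L^(1/4) · d^(−1/2).
T′ = 131 × 4.2^(1/4) = 188 K.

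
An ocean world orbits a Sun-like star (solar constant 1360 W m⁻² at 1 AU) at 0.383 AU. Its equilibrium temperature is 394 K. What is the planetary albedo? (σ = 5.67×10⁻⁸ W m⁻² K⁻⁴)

Flux at 0.383 AU: S = 1360/0.383² = 9270 W m⁻².
From T_eq⁴ = S(1−A)/(4σ): 1−A = 4σT_eq⁴/S.
1−A = 4 × 5.67×10⁻⁸ × (394)⁴ / 9270 = 0.590.

A ≈ 0.41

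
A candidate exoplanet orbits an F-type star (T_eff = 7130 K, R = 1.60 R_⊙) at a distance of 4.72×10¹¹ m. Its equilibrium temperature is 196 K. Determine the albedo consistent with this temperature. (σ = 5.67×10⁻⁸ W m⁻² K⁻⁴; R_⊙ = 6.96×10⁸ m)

A ≈ 0.59

R_⋆ = 1.60 × 6.96×10⁸ = 1.11×10⁹ m.
L = 4πR_⋆²σT_⋆⁴ = 4π(1.11×10⁹)² × 5.67×10⁻⁸ × (7130)⁴ = 2.28×10²⁷ W.
S = L/(4πd²) = 816 W m⁻².
From T_eq⁴ = S(1−A)/(4σ): 1−A = 4σT_eq⁴/S.
1−A = 4 × 5.67×10⁻⁸ × (196)⁴ / 816 = 0.410.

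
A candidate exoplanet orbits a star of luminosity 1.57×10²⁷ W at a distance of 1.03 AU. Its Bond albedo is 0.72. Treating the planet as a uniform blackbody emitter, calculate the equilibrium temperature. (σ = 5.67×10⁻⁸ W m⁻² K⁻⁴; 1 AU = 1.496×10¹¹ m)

T_eq ≈ 284 K

d = 1.03 AU = 1.54×10¹¹ m.
Flux: S = L/(4πd²) = 1.57×10²⁷/(4π×(1.54×10¹¹)²) = 5260 W m⁻².
Energy balance: absorbed = emitted ⇒ πR²·S(1−A) = 4πR²·σT_eq⁴, so T_eq⁴ = S(1−A)/(4σ).
T_eq = [5260 × 0.28 / (4 × 5.67×10⁻⁸)]^(1/4) = (6.50×10⁹)^(1/4) = 284 K.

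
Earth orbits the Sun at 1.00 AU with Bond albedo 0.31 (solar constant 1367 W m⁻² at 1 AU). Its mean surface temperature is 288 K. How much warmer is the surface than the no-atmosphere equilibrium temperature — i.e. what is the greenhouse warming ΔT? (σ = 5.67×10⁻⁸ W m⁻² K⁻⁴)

S = 1367/1.00² = 1367 W m⁻².
T_eq = [S(1−A)/(4σ)]^(1/4) = [1367×0.69/(4×5.67×10⁻⁸)]^(1/4) = 253.9 K.
ΔT = T_surf − T_eq = 288 − 253.9.

ΔT ≈ 34.1 K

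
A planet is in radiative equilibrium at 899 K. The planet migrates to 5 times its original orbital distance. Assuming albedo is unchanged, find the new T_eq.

T_eq ∝ L^(1/4) · d^(−1/2).
T′ = 899 / 5^(1/2) = 402 K.

T_eq ≈ 402 K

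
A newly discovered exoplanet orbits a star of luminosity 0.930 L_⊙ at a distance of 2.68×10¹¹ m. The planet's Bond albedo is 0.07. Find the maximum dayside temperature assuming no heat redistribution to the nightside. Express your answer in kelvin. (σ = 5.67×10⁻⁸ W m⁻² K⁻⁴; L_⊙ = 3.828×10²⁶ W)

T_ss ≈ 284 K

L = 0.930 × 3.828×10²⁶ = 3.56×10²⁶ W.
Flux: S = L/(4πd²) = 3.56×10²⁶/(4π×(2.68×10¹¹)²) = 394 W m⁻².
With no redistribution each surface element balances locally: S(1−A) = σT⁴.
T = [394 × 0.93 / 5.67×10⁻⁸]^(1/4) = (6.47×10⁹)^(1/4) = 284 K.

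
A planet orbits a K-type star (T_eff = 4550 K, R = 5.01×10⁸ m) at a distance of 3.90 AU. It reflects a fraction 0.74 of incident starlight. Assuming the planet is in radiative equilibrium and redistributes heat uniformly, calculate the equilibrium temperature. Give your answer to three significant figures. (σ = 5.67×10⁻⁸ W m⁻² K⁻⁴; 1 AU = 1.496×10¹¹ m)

d = 3.90 AU = 5.83×10¹¹ m.
L = 4πR_⋆²σT_⋆⁴ = 4π(5.01×10⁸)² × 5.67×10⁻⁸ × (4550)⁴ = 7.67×10²⁵ W.
S = L/(4πd²) = 17.9 W m⁻².
Energy balance: absorbed = emitted ⇒ πR²·S(1−A) = 4πR²·σT_eq⁴, so T_eq⁴ = S(1−A)/(4σ).
T_eq = [17.9 × 0.26 / (4 × 5.67×10⁻⁸)]^(1/4) = (2.05×10⁷)^(1/4) = 67.3 K.

T_eq ≈ 67.3 K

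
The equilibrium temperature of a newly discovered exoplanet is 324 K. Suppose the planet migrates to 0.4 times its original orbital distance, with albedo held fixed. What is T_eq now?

T_eq ∝ L^(1/4) · d^(−1/2).
T′ = 324 / 0.4^(1/2) = 512 K.

T_eq ≈ 512 K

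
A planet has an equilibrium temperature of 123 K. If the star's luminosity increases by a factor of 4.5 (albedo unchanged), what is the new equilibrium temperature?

T_eq ∝ L^(1/4) · d^(−1/2).
T′ = 123 × 4.5^(1/4) = 179 K.

T_eq ≈ 179 K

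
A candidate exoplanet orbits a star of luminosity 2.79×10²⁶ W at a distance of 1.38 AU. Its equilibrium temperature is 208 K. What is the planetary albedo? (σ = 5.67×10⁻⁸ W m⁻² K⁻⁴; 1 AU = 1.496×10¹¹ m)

d = 1.38 AU = 2.06×10¹¹ m.
Flux: S = L/(4πd²) = 2.79×10²⁶/(4π×(2.06×10¹¹)²) = 521 W m⁻².
From T_eq⁴ = S(1−A)/(4σ): 1−A = 4σT_eq⁴/S.
1−A = 4 × 5.67×10⁻⁸ × (208)⁴ / 521 = 0.815.

A ≈ 0.19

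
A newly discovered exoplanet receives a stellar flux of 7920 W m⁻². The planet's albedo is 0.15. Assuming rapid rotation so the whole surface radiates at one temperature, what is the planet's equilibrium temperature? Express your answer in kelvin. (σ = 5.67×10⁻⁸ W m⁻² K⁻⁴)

T_eq ≈ 415 K

Energy balance: absorbed = emitted ⇒ πR²·S(1−A) = 4πR²·σT_eq⁴, so T_eq⁴ = S(1−A)/(4σ).
T_eq = [7920 × 0.85 / (4 × 5.67×10⁻⁸)]^(1/4) = (2.97×10¹⁰)^(1/4) = 415 K.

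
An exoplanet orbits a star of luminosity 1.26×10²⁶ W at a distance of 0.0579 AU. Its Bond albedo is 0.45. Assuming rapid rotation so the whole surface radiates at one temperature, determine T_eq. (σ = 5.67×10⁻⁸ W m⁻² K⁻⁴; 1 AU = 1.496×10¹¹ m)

T_eq ≈ 755 K

d = 0.0579 AU = 8.66×10⁹ m.
Flux: S = L/(4πd²) = 1.26×10²⁶/(4π×(8.66×10⁹)²) = 1.34×10⁵ W m⁻².
Energy balance: absorbed = emitted ⇒ πR²·S(1−A) = 4πR²·σT_eq⁴, so T_eq⁴ = S(1−A)/(4σ).
T_eq = [1.34×10⁵ × 0.55 / (4 × 5.67×10⁻⁸)]^(1/4) = (3.24×10¹¹)^(1/4) = 755 K.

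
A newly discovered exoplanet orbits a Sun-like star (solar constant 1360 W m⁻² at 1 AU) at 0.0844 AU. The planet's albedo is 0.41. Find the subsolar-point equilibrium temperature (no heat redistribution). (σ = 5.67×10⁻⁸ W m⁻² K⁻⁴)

Flux at 0.0844 AU: S = 1360/0.0844² = 1.91×10⁵ W m⁻².
At the subsolar point the surface absorbs S(1−A) and emits σT⁴ per unit area — no factor of 4, since only the local patch is in balance.
T = [1.91×10⁵ × 0.59 / 5.67×10⁻⁸]^(1/4) = (1.99×10¹²)^(1/4) = 1190 K.

T_ss ≈ 1190 K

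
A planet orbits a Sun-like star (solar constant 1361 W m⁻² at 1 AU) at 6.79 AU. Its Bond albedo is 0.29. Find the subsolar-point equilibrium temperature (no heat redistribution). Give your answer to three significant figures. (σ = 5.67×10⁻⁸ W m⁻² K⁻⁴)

T_ss ≈ 139 K

Flux at 6.79 AU: S = 1361/6.79² = 29.5 W m⁻².
At the subsolar point the surface absorbs S(1−A) and emits σT⁴ per unit area — no factor of 4, since only the local patch is in balance.
T = [29.5 × 0.71 / 5.67×10⁻⁸]^(1/4) = (3.70×10⁸)^(1/4) = 139 K.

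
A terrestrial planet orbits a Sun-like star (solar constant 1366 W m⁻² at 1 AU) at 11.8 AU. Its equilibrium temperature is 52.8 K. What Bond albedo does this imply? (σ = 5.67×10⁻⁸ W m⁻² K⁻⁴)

Flux at 11.8 AU: S = 1366/11.8² = 9.81 W m⁻².
From T_eq⁴ = S(1−A)/(4σ): 1−A = 4σT_eq⁴/S.
1−A = 4 × 5.67×10⁻⁸ × (52.8)⁴ / 9.81 = 0.180.

A ≈ 0.82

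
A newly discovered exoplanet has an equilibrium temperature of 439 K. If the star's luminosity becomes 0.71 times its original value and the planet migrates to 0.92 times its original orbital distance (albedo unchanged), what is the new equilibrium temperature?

T_eq ≈ 420 K

T_eq ∝ L^(1/4) · d^(−1/2).
T′ = 439 × 0.71^(1/4) / 0.92^(1/2) = 420 K.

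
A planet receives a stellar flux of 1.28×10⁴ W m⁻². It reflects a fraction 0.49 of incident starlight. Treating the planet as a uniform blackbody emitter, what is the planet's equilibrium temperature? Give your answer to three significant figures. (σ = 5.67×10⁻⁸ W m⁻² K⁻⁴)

Energy balance: absorbed = emitted ⇒ πR²·S(1−A) = 4πR²·σT_eq⁴, so T_eq⁴ = S(1−A)/(4σ).
T_eq = [1.28×10⁴ × 0.51 / (4 × 5.67×10⁻⁸)]^(1/4) = (2.88×10¹⁰)^(1/4) = 412 K.

T_eq ≈ 412 K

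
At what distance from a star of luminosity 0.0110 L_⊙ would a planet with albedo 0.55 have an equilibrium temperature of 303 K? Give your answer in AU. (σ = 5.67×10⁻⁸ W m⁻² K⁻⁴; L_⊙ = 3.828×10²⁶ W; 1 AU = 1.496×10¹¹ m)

d ≈ 0.0594 AU

L = 0.0110 × 3.828×10²⁶ = 4.21×10²⁴ W.
From T_eq⁴ = L(1−A)/(16πσd²): d = √[L(1−A)/(16πσT_eq⁴)].
d = √[4.21×10²⁴ × 0.45 / (16π × 5.67×10⁻⁸ × (303)⁴)] = 8.88×10⁹ m = 0.0594 AU.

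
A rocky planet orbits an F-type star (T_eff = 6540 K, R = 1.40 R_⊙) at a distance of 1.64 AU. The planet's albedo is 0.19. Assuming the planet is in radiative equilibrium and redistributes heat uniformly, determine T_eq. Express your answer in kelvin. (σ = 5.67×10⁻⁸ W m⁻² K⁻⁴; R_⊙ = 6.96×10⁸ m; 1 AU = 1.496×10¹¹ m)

R_⋆ = 1.40 × 6.96×10⁸ = 9.74×10⁸ m.
d = 1.64 AU = 2.45×10¹¹ m.
L = 4πR_⋆²σT_⋆⁴ = 4π(9.74×10⁸)² × 5.67×10⁻⁸ × (6540)⁴ = 1.24×10²⁷ W.
S = L/(4πd²) = 1640 W m⁻².
Energy balance: absorbed = emitted ⇒ πR²·S(1−A) = 4πR²·σT_eq⁴, so T_eq⁴ = S(1−A)/(4σ).
T_eq = [1640 × 0.81 / (4 × 5.67×10⁻⁸)]^(1/4) = (5.84×10⁹)^(1/4) = 276 K.

T_eq ≈ 276 K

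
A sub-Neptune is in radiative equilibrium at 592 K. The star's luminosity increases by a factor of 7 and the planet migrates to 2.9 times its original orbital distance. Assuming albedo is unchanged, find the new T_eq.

T_eq ≈ 565 K

T_eq ∝ L^(1/4) · d^(−1/2).
T′ = 592 × 7^(1/4) / 2.9^(1/2) = 565 K.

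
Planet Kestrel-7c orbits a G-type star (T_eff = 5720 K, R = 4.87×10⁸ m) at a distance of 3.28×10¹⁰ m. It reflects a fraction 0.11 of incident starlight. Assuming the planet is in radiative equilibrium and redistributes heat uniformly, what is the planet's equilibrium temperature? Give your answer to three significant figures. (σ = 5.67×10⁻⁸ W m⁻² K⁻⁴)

L = 4πR_⋆²σT_⋆⁴ = 4π(4.87×10⁸)² × 5.67×10⁻⁸ × (5720)⁴ = 1.81×10²⁶ W.
S = L/(4πd²) = 1.34×10⁴ W m⁻².
Energy balance: absorbed = emitted ⇒ πR²·S(1−A) = 4πR²·σT_eq⁴, so T_eq⁴ = S(1−A)/(4σ).
T_eq = [1.34×10⁴ × 0.89 / (4 × 5.67×10⁻⁸)]^(1/4) = (5.25×10¹⁰)^(1/4) = 479 K.

T_eq ≈ 479 K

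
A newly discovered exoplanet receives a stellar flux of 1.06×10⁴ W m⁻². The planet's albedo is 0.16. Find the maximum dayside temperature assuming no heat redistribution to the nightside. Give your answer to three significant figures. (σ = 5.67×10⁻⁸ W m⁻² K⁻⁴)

T_ss ≈ 630 K

With no redistribution each surface element balances locally: S(1−A) = σT⁴.
T = [1.06×10⁴ × 0.84 / 5.67×10⁻⁸]^(1/4) = (1.57×10¹¹)^(1/4) = 630 K.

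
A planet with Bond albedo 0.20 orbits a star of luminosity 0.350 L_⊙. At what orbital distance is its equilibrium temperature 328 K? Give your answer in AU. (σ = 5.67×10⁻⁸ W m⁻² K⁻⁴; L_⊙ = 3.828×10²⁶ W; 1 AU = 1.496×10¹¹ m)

d ≈ 0.381 AU

L = 0.350 × 3.828×10²⁶ = 1.34×10²⁶ W.
From T_eq⁴ = L(1−A)/(16πσd²): d = √[L(1−A)/(16πσT_eq⁴)].
d = √[1.34×10²⁶ × 0.80 / (16π × 5.67×10⁻⁸ × (328)⁴)] = 5.70×10¹⁰ m = 0.381 AU.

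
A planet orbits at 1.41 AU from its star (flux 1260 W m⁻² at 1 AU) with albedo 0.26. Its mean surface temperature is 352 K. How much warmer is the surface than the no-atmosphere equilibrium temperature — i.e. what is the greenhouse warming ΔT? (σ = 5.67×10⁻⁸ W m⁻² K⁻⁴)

ΔT ≈ 138.8 K

S = 1260/1.41² = 633.8 W m⁻².
T_eq = [S(1−A)/(4σ)]^(1/4) = [633.8×0.74/(4×5.67×10⁻⁸)]^(1/4) = 213.2 K.
ΔT = T_surf − T_eq = 352 − 213.2.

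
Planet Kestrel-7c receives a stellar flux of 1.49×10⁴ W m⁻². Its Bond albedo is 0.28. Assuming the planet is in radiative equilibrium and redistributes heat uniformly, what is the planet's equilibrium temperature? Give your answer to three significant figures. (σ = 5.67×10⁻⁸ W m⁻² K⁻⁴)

T_eq ≈ 466 K

Energy balance: absorbed = emitted ⇒ πR²·S(1−A) = 4πR²·σT_eq⁴, so T_eq⁴ = S(1−A)/(4σ).
T_eq = [1.49×10⁴ × 0.72 / (4 × 5.67×10⁻⁸)]^(1/4) = (4.73×10¹⁰)^(1/4) = 466 K.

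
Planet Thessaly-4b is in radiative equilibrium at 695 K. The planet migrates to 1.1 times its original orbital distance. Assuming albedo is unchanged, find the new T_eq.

T_eq ≈ 663 K

T_eq ∝ L^(1/4) · d^(−1/2).
T′ = 695 / 1.1^(1/2) = 663 K.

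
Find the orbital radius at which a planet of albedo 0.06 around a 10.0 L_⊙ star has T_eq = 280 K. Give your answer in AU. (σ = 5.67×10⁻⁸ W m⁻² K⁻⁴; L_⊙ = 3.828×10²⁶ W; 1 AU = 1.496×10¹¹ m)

d ≈ 3.03 AU

L = 10.0 × 3.828×10²⁶ = 3.83×10²⁷ W.
From T_eq⁴ = L(1−A)/(16πσd²): d = √[L(1−A)/(16πσT_eq⁴)].
d = √[3.83×10²⁷ × 0.94 / (16π × 5.67×10⁻⁸ × (280)⁴)] = 4.53×10¹¹ m = 3.03 AU.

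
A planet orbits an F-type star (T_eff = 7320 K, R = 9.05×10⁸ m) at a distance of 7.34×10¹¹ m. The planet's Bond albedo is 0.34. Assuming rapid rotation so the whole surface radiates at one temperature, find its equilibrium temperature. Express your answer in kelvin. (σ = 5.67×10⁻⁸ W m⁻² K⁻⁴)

T_eq ≈ 164 K

L = 4πR_⋆²σT_⋆⁴ = 4π(9.05×10⁸)² × 5.67×10⁻⁸ × (7320)⁴ = 1.68×10²⁷ W.
S = L/(4πd²) = 247 W m⁻².
Energy balance: absorbed = emitted ⇒ πR²·S(1−A) = 4πR²·σT_eq⁴, so T_eq⁴ = S(1−A)/(4σ).
T_eq = [247 × 0.66 / (4 × 5.67×10⁻⁸)]^(1/4) = (7.20×10⁸)^(1/4) = 164 K.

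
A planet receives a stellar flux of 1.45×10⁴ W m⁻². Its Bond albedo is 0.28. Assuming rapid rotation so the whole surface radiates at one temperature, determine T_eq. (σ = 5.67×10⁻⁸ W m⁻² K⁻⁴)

T_eq ≈ 463 K

Energy balance: absorbed = emitted ⇒ πR²·S(1−A) = 4πR²·σT_eq⁴, so T_eq⁴ = S(1−A)/(4σ).
T_eq = [1.45×10⁴ × 0.72 / (4 × 5.67×10⁻⁸)]^(1/4) = (4.60×10¹⁰)^(1/4) = 463 K.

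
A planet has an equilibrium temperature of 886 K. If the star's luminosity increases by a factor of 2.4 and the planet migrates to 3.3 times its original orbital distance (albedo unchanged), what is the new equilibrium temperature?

T_eq ≈ 607 K

T_eq ∝ L^(1/4) · d^(−1/2).
T′ = 886 × 2.4^(1/4) / 3.3^(1/2) = 607 K.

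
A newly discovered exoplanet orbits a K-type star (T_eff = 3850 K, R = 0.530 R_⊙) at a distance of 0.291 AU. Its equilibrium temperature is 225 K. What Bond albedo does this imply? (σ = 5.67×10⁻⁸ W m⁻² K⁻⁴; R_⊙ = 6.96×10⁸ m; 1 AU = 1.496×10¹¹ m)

R_⋆ = 0.530 × 6.96×10⁸ = 3.69×10⁸ m.
d = 0.291 AU = 4.35×10¹⁰ m.
L = 4πR_⋆²σT_⋆⁴ = 4π(3.69×10⁸)² × 5.67×10⁻⁸ × (3850)⁴ = 2.13×10²⁵ W.
S = L/(4πd²) = 894 W m⁻².
From T_eq⁴ = S(1−A)/(4σ): 1−A = 4σT_eq⁴/S.
1−A = 4 × 5.67×10⁻⁸ × (225)⁴ / 894 = 0.650.

A ≈ 0.35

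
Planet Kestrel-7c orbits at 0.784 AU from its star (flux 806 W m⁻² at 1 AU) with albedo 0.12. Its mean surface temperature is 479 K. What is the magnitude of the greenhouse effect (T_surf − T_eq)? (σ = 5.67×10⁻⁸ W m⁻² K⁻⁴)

S = 806/0.784² = 1311 W m⁻².
T_eq = [S(1−A)/(4σ)]^(1/4) = [1311×0.88/(4×5.67×10⁻⁸)]^(1/4) = 267.1 K.
ΔT = T_surf − T_eq = 479 − 267.1.

ΔT ≈ 211.9 K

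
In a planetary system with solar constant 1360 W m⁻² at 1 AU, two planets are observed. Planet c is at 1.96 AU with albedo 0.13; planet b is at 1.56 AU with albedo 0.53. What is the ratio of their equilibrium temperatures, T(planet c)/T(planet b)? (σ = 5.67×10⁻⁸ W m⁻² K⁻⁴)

T_eq = [S₀(1−A)/(4σd²)]^(1/4), so T ∝ (1−A)^(1/4) / √d.
T₁ = [1360×0.87/(4×5.67×10⁻⁸×1.96²)]^(1/4) = 191.97 K.
T₂ = [1360×0.47/(4×5.67×10⁻⁸×1.56²)]^(1/4) = 184.47 K.

T₁/T₂ ≈ 1.041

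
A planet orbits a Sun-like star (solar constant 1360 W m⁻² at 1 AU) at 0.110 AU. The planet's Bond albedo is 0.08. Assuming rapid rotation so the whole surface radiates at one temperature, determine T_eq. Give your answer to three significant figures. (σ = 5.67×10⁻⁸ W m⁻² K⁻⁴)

T_eq ≈ 822 K

Flux at 0.110 AU: S = 1360/0.110² = 1.12×10⁵ W m⁻².
Energy balance: absorbed = emitted ⇒ πR²·S(1−A) = 4πR²·σT_eq⁴, so T_eq⁴ = S(1−A)/(4σ).
T_eq = [1.12×10⁵ × 0.92 / (4 × 5.67×10⁻⁸)]^(1/4) = (4.56×10¹¹)^(1/4) = 822 K.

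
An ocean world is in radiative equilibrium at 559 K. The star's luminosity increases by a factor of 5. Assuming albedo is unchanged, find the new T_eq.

T_eq ≈ 836 K

T_eq ∝ L^(1/4) · d^(−1/2).
T′ = 559 × 5^(1/4) = 836 K.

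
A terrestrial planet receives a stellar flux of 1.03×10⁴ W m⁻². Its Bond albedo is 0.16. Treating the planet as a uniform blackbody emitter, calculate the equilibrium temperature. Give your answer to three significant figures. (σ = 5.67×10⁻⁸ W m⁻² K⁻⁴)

Energy balance: absorbed = emitted ⇒ πR²·S(1−A) = 4πR²·σT_eq⁴, so T_eq⁴ = S(1−A)/(4σ).
T_eq = [1.03×10⁴ × 0.84 / (4 × 5.67×10⁻⁸)]^(1/4) = (3.81×10¹⁰)^(1/4) = 442 K.

T_eq ≈ 442 K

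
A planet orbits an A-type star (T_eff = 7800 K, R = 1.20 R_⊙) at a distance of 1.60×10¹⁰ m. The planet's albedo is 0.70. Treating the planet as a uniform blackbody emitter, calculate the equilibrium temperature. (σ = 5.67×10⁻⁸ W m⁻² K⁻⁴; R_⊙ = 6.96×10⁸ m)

T_eq ≈ 933 K

R_⋆ = 1.20 × 6.96×10⁸ = 8.35×10⁸ m.
L = 4πR_⋆²σT_⋆⁴ = 4π(8.35×10⁸)² × 5.67×10⁻⁸ × (7800)⁴ = 1.84×10²⁷ W.
S = L/(4πd²) = 5.72×10⁵ W m⁻².
Energy balance: absorbed = emitted ⇒ πR²·S(1−A) = 4πR²·σT_eq⁴, so T_eq⁴ = S(1−A)/(4σ).
T_eq = [5.72×10⁵ × 0.30 / (4 × 5.67×10⁻⁸)]^(1/4) = (7.56×10¹¹)^(1/4) = 933 K.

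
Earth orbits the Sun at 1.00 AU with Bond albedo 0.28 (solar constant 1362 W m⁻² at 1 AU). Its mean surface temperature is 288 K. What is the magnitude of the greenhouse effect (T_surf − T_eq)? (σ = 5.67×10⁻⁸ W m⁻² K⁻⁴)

ΔT ≈ 31.6 K

S = 1362/1.00² = 1362 W m⁻².
T_eq = [S(1−A)/(4σ)]^(1/4) = [1362×0.72/(4×5.67×10⁻⁸)]^(1/4) = 256.4 K.
ΔT = T_surf − T_eq = 288 − 256.4.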